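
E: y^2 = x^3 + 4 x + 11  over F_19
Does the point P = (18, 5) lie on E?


Check whether y^2 = x^3 + 4 x + 11 (mod 19) for (x, y) = (18, 5).
LHS: y^2 = 5^2 mod 19 = 6
RHS: x^3 + 4 x + 11 = 18^3 + 4*18 + 11 mod 19 = 6
LHS = RHS

Yes, on the curve


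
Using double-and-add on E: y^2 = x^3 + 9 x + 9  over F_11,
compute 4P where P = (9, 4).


k = 4 = 100_2 (binary, LSB first: 001)
Double-and-add from P = (9, 4):
  bit 0 = 0: acc unchanged = O
  bit 1 = 0: acc unchanged = O
  bit 2 = 1: acc = O + (9, 4) = (9, 4)

4P = (9, 4)


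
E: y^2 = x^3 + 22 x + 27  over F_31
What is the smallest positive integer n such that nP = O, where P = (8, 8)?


Compute successive multiples of P until we hit O:
  1P = (8, 8)
  2P = (20, 2)
  3P = (11, 9)
  4P = (19, 9)
  5P = (14, 14)
  6P = (10, 21)
  7P = (1, 22)
  8P = (26, 28)
  ... (continuing to 29P)
  29P = O

ord(P) = 29


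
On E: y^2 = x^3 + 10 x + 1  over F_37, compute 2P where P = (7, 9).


Doubling: s = (3 x1^2 + a) / (2 y1)
s = (3*7^2 + 10) / (2*9) mod 37 = 19
x3 = s^2 - 2 x1 mod 37 = 19^2 - 2*7 = 14
y3 = s (x1 - x3) - y1 mod 37 = 19 * (7 - 14) - 9 = 6

2P = (14, 6)


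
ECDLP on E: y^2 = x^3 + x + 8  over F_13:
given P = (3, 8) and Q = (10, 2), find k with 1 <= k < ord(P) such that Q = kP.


Enumerate multiples of P until we hit Q = (10, 2):
  1P = (3, 8)
  2P = (6, 3)
  3P = (1, 6)
  4P = (10, 11)
  5P = (10, 2)
Match found at i = 5.

k = 5


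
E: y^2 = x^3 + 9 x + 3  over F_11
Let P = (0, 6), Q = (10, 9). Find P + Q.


P != Q, so use the chord formula.
s = (y2 - y1) / (x2 - x1) = (3) / (10) mod 11 = 8
x3 = s^2 - x1 - x2 mod 11 = 8^2 - 0 - 10 = 10
y3 = s (x1 - x3) - y1 mod 11 = 8 * (0 - 10) - 6 = 2

P + Q = (10, 2)


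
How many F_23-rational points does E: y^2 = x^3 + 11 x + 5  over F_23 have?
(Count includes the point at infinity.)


For each x in F_23, count y with y^2 = x^3 + 11 x + 5 mod 23:
  x = 2: RHS = 12, y in [9, 14]  -> 2 point(s)
  x = 5: RHS = 1, y in [1, 22]  -> 2 point(s)
  x = 11: RHS = 8, y in [10, 13]  -> 2 point(s)
  x = 12: RHS = 2, y in [5, 18]  -> 2 point(s)
  x = 15: RHS = 3, y in [7, 16]  -> 2 point(s)
  x = 18: RHS = 9, y in [3, 20]  -> 2 point(s)
  x = 19: RHS = 12, y in [9, 14]  -> 2 point(s)
  x = 22: RHS = 16, y in [4, 19]  -> 2 point(s)
Affine points: 16. Add the point at infinity: total = 17.

#E(F_23) = 17


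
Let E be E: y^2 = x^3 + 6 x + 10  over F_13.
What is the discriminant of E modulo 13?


4 a^3 + 27 b^2 = 4*6^3 + 27*10^2 = 864 + 2700 = 3564
Delta = -16 * (3564) = -57024
Delta mod 13 = 7

Delta = 7 (mod 13)


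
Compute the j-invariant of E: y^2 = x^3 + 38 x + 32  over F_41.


Delta = -16(4 a^3 + 27 b^2) mod 41 = 28
-1728 * (4 a)^3 = -1728 * (4*38)^3 mod 41 = 36
j = 36 * 28^(-1) mod 41 = 13

j = 13 (mod 41)


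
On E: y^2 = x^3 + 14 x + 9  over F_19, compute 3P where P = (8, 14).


k = 3 = 11_2 (binary, LSB first: 11)
Double-and-add from P = (8, 14):
  bit 0 = 1: acc = O + (8, 14) = (8, 14)
  bit 1 = 1: acc = (8, 14) + (1, 9) = (14, 17)

3P = (14, 17)


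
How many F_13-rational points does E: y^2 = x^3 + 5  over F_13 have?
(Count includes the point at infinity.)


For each x in F_13, count y with y^2 = x^3 + 0 x + 5 mod 13:
  x = 2: RHS = 0, y in [0]  -> 1 point(s)
  x = 4: RHS = 4, y in [2, 11]  -> 2 point(s)
  x = 5: RHS = 0, y in [0]  -> 1 point(s)
  x = 6: RHS = 0, y in [0]  -> 1 point(s)
  x = 7: RHS = 10, y in [6, 7]  -> 2 point(s)
  x = 8: RHS = 10, y in [6, 7]  -> 2 point(s)
  x = 10: RHS = 4, y in [2, 11]  -> 2 point(s)
  x = 11: RHS = 10, y in [6, 7]  -> 2 point(s)
  x = 12: RHS = 4, y in [2, 11]  -> 2 point(s)
Affine points: 15. Add the point at infinity: total = 16.

#E(F_13) = 16


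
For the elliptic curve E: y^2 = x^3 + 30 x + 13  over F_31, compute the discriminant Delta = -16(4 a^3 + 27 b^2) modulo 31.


4 a^3 + 27 b^2 = 4*30^3 + 27*13^2 = 108000 + 4563 = 112563
Delta = -16 * (112563) = -1801008
Delta mod 31 = 30

Delta = 30 (mod 31)


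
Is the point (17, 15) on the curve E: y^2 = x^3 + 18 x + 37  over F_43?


Check whether y^2 = x^3 + 18 x + 37 (mod 43) for (x, y) = (17, 15).
LHS: y^2 = 15^2 mod 43 = 10
RHS: x^3 + 18 x + 37 = 17^3 + 18*17 + 37 mod 43 = 10
LHS = RHS

Yes, on the curve


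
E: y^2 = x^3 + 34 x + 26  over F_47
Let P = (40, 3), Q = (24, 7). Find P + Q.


P != Q, so use the chord formula.
s = (y2 - y1) / (x2 - x1) = (4) / (31) mod 47 = 35
x3 = s^2 - x1 - x2 mod 47 = 35^2 - 40 - 24 = 33
y3 = s (x1 - x3) - y1 mod 47 = 35 * (40 - 33) - 3 = 7

P + Q = (33, 7)


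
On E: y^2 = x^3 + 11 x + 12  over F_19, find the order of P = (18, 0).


Compute successive multiples of P until we hit O:
  1P = (18, 0)
  2P = O

ord(P) = 2


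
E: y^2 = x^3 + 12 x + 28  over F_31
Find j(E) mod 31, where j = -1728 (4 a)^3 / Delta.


Delta = -16(4 a^3 + 27 b^2) mod 31 = 3
-1728 * (4 a)^3 = -1728 * (4*12)^3 mod 31 = 27
j = 27 * 3^(-1) mod 31 = 9

j = 9 (mod 31)


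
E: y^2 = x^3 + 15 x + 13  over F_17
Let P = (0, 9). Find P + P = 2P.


Doubling: s = (3 x1^2 + a) / (2 y1)
s = (3*0^2 + 15) / (2*9) mod 17 = 15
x3 = s^2 - 2 x1 mod 17 = 15^2 - 2*0 = 4
y3 = s (x1 - x3) - y1 mod 17 = 15 * (0 - 4) - 9 = 16

2P = (4, 16)


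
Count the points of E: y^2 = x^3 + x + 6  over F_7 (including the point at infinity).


For each x in F_7, count y with y^2 = x^3 + 1 x + 6 mod 7:
  x = 1: RHS = 1, y in [1, 6]  -> 2 point(s)
  x = 2: RHS = 2, y in [3, 4]  -> 2 point(s)
  x = 3: RHS = 1, y in [1, 6]  -> 2 point(s)
  x = 4: RHS = 4, y in [2, 5]  -> 2 point(s)
  x = 6: RHS = 4, y in [2, 5]  -> 2 point(s)
Affine points: 10. Add the point at infinity: total = 11.

#E(F_7) = 11


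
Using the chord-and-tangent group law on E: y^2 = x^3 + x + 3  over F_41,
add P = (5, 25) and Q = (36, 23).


P != Q, so use the chord formula.
s = (y2 - y1) / (x2 - x1) = (39) / (31) mod 41 = 33
x3 = s^2 - x1 - x2 mod 41 = 33^2 - 5 - 36 = 23
y3 = s (x1 - x3) - y1 mod 41 = 33 * (5 - 23) - 25 = 37

P + Q = (23, 37)


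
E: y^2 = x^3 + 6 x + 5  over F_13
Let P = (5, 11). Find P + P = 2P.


Doubling: s = (3 x1^2 + a) / (2 y1)
s = (3*5^2 + 6) / (2*11) mod 13 = 9
x3 = s^2 - 2 x1 mod 13 = 9^2 - 2*5 = 6
y3 = s (x1 - x3) - y1 mod 13 = 9 * (5 - 6) - 11 = 6

2P = (6, 6)


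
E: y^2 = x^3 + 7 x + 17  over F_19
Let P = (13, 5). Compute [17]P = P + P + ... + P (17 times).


k = 17 = 10001_2 (binary, LSB first: 10001)
Double-and-add from P = (13, 5):
  bit 0 = 1: acc = O + (13, 5) = (13, 5)
  bit 1 = 0: acc unchanged = (13, 5)
  bit 2 = 0: acc unchanged = (13, 5)
  bit 3 = 0: acc unchanged = (13, 5)
  bit 4 = 1: acc = (13, 5) + (9, 7) = (2, 18)

17P = (2, 18)


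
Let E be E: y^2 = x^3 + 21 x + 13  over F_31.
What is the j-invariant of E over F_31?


Delta = -16(4 a^3 + 27 b^2) mod 31 = 13
-1728 * (4 a)^3 = -1728 * (4*21)^3 mod 31 = 27
j = 27 * 13^(-1) mod 31 = 14

j = 14 (mod 31)


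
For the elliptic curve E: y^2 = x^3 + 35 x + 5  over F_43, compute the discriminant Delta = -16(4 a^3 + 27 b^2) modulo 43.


4 a^3 + 27 b^2 = 4*35^3 + 27*5^2 = 171500 + 675 = 172175
Delta = -16 * (172175) = -2754800
Delta mod 43 = 38

Delta = 38 (mod 43)


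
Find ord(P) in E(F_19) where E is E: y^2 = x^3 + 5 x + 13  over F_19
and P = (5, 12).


Compute successive multiples of P until we hit O:
  1P = (5, 12)
  2P = (18, 8)
  3P = (7, 12)
  4P = (7, 7)
  5P = (18, 11)
  6P = (5, 7)
  7P = O

ord(P) = 7


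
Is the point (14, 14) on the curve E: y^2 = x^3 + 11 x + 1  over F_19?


Check whether y^2 = x^3 + 11 x + 1 (mod 19) for (x, y) = (14, 14).
LHS: y^2 = 14^2 mod 19 = 6
RHS: x^3 + 11 x + 1 = 14^3 + 11*14 + 1 mod 19 = 11
LHS != RHS

No, not on the curve


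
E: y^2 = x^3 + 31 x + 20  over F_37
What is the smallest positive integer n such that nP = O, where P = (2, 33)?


Compute successive multiples of P until we hit O:
  1P = (2, 33)
  2P = (22, 19)
  3P = (22, 18)
  4P = (2, 4)
  5P = O

ord(P) = 5


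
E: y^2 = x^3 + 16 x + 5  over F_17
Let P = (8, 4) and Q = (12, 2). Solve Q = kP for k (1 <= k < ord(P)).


Enumerate multiples of P until we hit Q = (12, 2):
  1P = (8, 4)
  2P = (14, 10)
  3P = (13, 8)
  4P = (15, 4)
  5P = (11, 13)
  6P = (7, 16)
  7P = (10, 3)
  8P = (12, 15)
  9P = (12, 2)
Match found at i = 9.

k = 9


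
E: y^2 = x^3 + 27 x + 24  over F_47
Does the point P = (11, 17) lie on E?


Check whether y^2 = x^3 + 27 x + 24 (mod 47) for (x, y) = (11, 17).
LHS: y^2 = 17^2 mod 47 = 7
RHS: x^3 + 27 x + 24 = 11^3 + 27*11 + 24 mod 47 = 7
LHS = RHS

Yes, on the curve


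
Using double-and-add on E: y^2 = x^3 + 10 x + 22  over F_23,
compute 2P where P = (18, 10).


k = 2 = 10_2 (binary, LSB first: 01)
Double-and-add from P = (18, 10):
  bit 0 = 0: acc unchanged = O
  bit 1 = 1: acc = O + (18, 13) = (18, 13)

2P = (18, 13)


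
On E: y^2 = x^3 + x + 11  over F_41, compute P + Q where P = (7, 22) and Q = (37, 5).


P != Q, so use the chord formula.
s = (y2 - y1) / (x2 - x1) = (24) / (30) mod 41 = 9
x3 = s^2 - x1 - x2 mod 41 = 9^2 - 7 - 37 = 37
y3 = s (x1 - x3) - y1 mod 41 = 9 * (7 - 37) - 22 = 36

P + Q = (37, 36)


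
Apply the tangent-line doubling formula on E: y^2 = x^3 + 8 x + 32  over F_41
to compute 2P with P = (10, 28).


Doubling: s = (3 x1^2 + a) / (2 y1)
s = (3*10^2 + 8) / (2*28) mod 41 = 26
x3 = s^2 - 2 x1 mod 41 = 26^2 - 2*10 = 0
y3 = s (x1 - x3) - y1 mod 41 = 26 * (10 - 0) - 28 = 27

2P = (0, 27)


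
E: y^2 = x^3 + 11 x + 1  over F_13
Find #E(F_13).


For each x in F_13, count y with y^2 = x^3 + 11 x + 1 mod 13:
  x = 0: RHS = 1, y in [1, 12]  -> 2 point(s)
  x = 1: RHS = 0, y in [0]  -> 1 point(s)
  x = 3: RHS = 9, y in [3, 10]  -> 2 point(s)
  x = 5: RHS = 12, y in [5, 8]  -> 2 point(s)
  x = 6: RHS = 10, y in [6, 7]  -> 2 point(s)
  x = 8: RHS = 3, y in [4, 9]  -> 2 point(s)
  x = 9: RHS = 10, y in [6, 7]  -> 2 point(s)
  x = 11: RHS = 10, y in [6, 7]  -> 2 point(s)
Affine points: 15. Add the point at infinity: total = 16.

#E(F_13) = 16


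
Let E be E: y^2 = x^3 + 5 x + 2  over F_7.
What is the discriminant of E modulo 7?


4 a^3 + 27 b^2 = 4*5^3 + 27*2^2 = 500 + 108 = 608
Delta = -16 * (608) = -9728
Delta mod 7 = 2

Delta = 2 (mod 7)


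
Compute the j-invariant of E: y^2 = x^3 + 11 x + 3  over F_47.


Delta = -16(4 a^3 + 27 b^2) mod 47 = 40
-1728 * (4 a)^3 = -1728 * (4*11)^3 mod 47 = 32
j = 32 * 40^(-1) mod 47 = 29

j = 29 (mod 47)


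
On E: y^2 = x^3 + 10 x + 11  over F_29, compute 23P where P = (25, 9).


k = 23 = 10111_2 (binary, LSB first: 11101)
Double-and-add from P = (25, 9):
  bit 0 = 1: acc = O + (25, 9) = (25, 9)
  bit 1 = 1: acc = (25, 9) + (8, 20) = (20, 27)
  bit 2 = 1: acc = (20, 27) + (19, 10) = (18, 7)
  bit 3 = 0: acc unchanged = (18, 7)
  bit 4 = 1: acc = (18, 7) + (23, 24) = (10, 26)

23P = (10, 26)


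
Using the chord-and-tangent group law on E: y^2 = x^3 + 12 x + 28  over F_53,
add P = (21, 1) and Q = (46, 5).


P != Q, so use the chord formula.
s = (y2 - y1) / (x2 - x1) = (4) / (25) mod 53 = 15
x3 = s^2 - x1 - x2 mod 53 = 15^2 - 21 - 46 = 52
y3 = s (x1 - x3) - y1 mod 53 = 15 * (21 - 52) - 1 = 11

P + Q = (52, 11)


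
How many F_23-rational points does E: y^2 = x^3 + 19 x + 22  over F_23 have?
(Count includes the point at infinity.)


For each x in F_23, count y with y^2 = x^3 + 19 x + 22 mod 23:
  x = 4: RHS = 1, y in [1, 22]  -> 2 point(s)
  x = 5: RHS = 12, y in [9, 14]  -> 2 point(s)
  x = 9: RHS = 2, y in [5, 18]  -> 2 point(s)
  x = 10: RHS = 16, y in [4, 19]  -> 2 point(s)
  x = 12: RHS = 0, y in [0]  -> 1 point(s)
  x = 15: RHS = 2, y in [5, 18]  -> 2 point(s)
  x = 16: RHS = 6, y in [11, 12]  -> 2 point(s)
  x = 18: RHS = 9, y in [3, 20]  -> 2 point(s)
  x = 22: RHS = 2, y in [5, 18]  -> 2 point(s)
Affine points: 17. Add the point at infinity: total = 18.

#E(F_23) = 18


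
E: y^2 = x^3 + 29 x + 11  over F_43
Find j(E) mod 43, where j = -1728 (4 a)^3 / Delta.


Delta = -16(4 a^3 + 27 b^2) mod 43 = 20
-1728 * (4 a)^3 = -1728 * (4*29)^3 mod 43 = 32
j = 32 * 20^(-1) mod 43 = 36

j = 36 (mod 43)


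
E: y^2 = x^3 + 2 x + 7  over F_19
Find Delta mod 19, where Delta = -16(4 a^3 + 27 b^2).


4 a^3 + 27 b^2 = 4*2^3 + 27*7^2 = 32 + 1323 = 1355
Delta = -16 * (1355) = -21680
Delta mod 19 = 18

Delta = 18 (mod 19)


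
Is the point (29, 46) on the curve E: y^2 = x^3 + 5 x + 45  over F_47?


Check whether y^2 = x^3 + 5 x + 45 (mod 47) for (x, y) = (29, 46).
LHS: y^2 = 46^2 mod 47 = 1
RHS: x^3 + 5 x + 45 = 29^3 + 5*29 + 45 mod 47 = 45
LHS != RHS

No, not on the curve


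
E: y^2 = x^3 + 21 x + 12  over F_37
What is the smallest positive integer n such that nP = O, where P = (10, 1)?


Compute successive multiples of P until we hit O:
  1P = (10, 1)
  2P = (16, 35)
  3P = (2, 32)
  4P = (14, 33)
  5P = (3, 18)
  6P = (8, 10)
  7P = (30, 15)
  8P = (6, 24)
  ... (continuing to 49P)
  49P = O

ord(P) = 49


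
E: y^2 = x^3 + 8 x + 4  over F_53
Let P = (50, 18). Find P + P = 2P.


Doubling: s = (3 x1^2 + a) / (2 y1)
s = (3*50^2 + 8) / (2*18) mod 53 = 26
x3 = s^2 - 2 x1 mod 53 = 26^2 - 2*50 = 46
y3 = s (x1 - x3) - y1 mod 53 = 26 * (50 - 46) - 18 = 33

2P = (46, 33)


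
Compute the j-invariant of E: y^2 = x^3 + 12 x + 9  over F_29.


Delta = -16(4 a^3 + 27 b^2) mod 29 = 25
-1728 * (4 a)^3 = -1728 * (4*12)^3 mod 29 = 6
j = 6 * 25^(-1) mod 29 = 13

j = 13 (mod 29)


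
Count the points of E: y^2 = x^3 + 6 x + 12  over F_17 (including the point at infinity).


For each x in F_17, count y with y^2 = x^3 + 6 x + 12 mod 17:
  x = 1: RHS = 2, y in [6, 11]  -> 2 point(s)
  x = 2: RHS = 15, y in [7, 10]  -> 2 point(s)
  x = 4: RHS = 15, y in [7, 10]  -> 2 point(s)
  x = 6: RHS = 9, y in [3, 14]  -> 2 point(s)
  x = 9: RHS = 13, y in [8, 9]  -> 2 point(s)
  x = 10: RHS = 1, y in [1, 16]  -> 2 point(s)
  x = 11: RHS = 15, y in [7, 10]  -> 2 point(s)
  x = 13: RHS = 9, y in [3, 14]  -> 2 point(s)
  x = 14: RHS = 1, y in [1, 16]  -> 2 point(s)
  x = 15: RHS = 9, y in [3, 14]  -> 2 point(s)
Affine points: 20. Add the point at infinity: total = 21.

#E(F_17) = 21


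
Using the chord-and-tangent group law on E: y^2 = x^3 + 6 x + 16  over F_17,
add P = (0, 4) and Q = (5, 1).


P != Q, so use the chord formula.
s = (y2 - y1) / (x2 - x1) = (14) / (5) mod 17 = 13
x3 = s^2 - x1 - x2 mod 17 = 13^2 - 0 - 5 = 11
y3 = s (x1 - x3) - y1 mod 17 = 13 * (0 - 11) - 4 = 6

P + Q = (11, 6)


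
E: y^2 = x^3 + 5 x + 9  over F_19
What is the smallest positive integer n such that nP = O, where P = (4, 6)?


Compute successive multiples of P until we hit O:
  1P = (4, 6)
  2P = (9, 2)
  3P = (15, 18)
  4P = (7, 8)
  5P = (0, 3)
  6P = (12, 7)
  7P = (14, 7)
  8P = (5, 11)
  ... (continuing to 19P)
  19P = O

ord(P) = 19


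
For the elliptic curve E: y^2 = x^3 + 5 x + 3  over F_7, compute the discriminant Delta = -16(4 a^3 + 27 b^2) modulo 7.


4 a^3 + 27 b^2 = 4*5^3 + 27*3^2 = 500 + 243 = 743
Delta = -16 * (743) = -11888
Delta mod 7 = 5

Delta = 5 (mod 7)


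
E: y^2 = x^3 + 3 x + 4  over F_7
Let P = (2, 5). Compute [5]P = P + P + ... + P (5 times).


k = 5 = 101_2 (binary, LSB first: 101)
Double-and-add from P = (2, 5):
  bit 0 = 1: acc = O + (2, 5) = (2, 5)
  bit 1 = 0: acc unchanged = (2, 5)
  bit 2 = 1: acc = (2, 5) + (1, 1) = (6, 0)

5P = (6, 0)


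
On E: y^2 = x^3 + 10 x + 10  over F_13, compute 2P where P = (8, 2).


Doubling: s = (3 x1^2 + a) / (2 y1)
s = (3*8^2 + 10) / (2*2) mod 13 = 5
x3 = s^2 - 2 x1 mod 13 = 5^2 - 2*8 = 9
y3 = s (x1 - x3) - y1 mod 13 = 5 * (8 - 9) - 2 = 6

2P = (9, 6)


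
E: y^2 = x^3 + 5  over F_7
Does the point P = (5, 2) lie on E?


Check whether y^2 = x^3 + 0 x + 5 (mod 7) for (x, y) = (5, 2).
LHS: y^2 = 2^2 mod 7 = 4
RHS: x^3 + 0 x + 5 = 5^3 + 0*5 + 5 mod 7 = 4
LHS = RHS

Yes, on the curve


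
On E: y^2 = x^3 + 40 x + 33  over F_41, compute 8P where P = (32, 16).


k = 8 = 1000_2 (binary, LSB first: 0001)
Double-and-add from P = (32, 16):
  bit 0 = 0: acc unchanged = O
  bit 1 = 0: acc unchanged = O
  bit 2 = 0: acc unchanged = O
  bit 3 = 1: acc = O + (27, 3) = (27, 3)

8P = (27, 3)


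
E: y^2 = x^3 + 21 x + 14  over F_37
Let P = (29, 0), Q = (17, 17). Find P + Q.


P != Q, so use the chord formula.
s = (y2 - y1) / (x2 - x1) = (17) / (25) mod 37 = 14
x3 = s^2 - x1 - x2 mod 37 = 14^2 - 29 - 17 = 2
y3 = s (x1 - x3) - y1 mod 37 = 14 * (29 - 2) - 0 = 8

P + Q = (2, 8)


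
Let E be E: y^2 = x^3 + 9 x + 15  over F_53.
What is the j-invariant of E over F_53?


Delta = -16(4 a^3 + 27 b^2) mod 53 = 39
-1728 * (4 a)^3 = -1728 * (4*9)^3 mod 53 = 18
j = 18 * 39^(-1) mod 53 = 29

j = 29 (mod 53)


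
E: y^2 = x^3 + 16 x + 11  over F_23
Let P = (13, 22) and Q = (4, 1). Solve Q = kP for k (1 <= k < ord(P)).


Enumerate multiples of P until we hit Q = (4, 1):
  1P = (13, 22)
  2P = (6, 22)
  3P = (4, 1)
Match found at i = 3.

k = 3


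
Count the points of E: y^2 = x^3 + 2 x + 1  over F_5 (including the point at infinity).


For each x in F_5, count y with y^2 = x^3 + 2 x + 1 mod 5:
  x = 0: RHS = 1, y in [1, 4]  -> 2 point(s)
  x = 1: RHS = 4, y in [2, 3]  -> 2 point(s)
  x = 3: RHS = 4, y in [2, 3]  -> 2 point(s)
Affine points: 6. Add the point at infinity: total = 7.

#E(F_5) = 7


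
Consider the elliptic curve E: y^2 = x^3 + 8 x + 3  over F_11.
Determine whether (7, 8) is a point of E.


Check whether y^2 = x^3 + 8 x + 3 (mod 11) for (x, y) = (7, 8).
LHS: y^2 = 8^2 mod 11 = 9
RHS: x^3 + 8 x + 3 = 7^3 + 8*7 + 3 mod 11 = 6
LHS != RHS

No, not on the curve


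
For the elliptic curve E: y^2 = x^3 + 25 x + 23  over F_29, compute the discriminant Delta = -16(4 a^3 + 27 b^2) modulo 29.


4 a^3 + 27 b^2 = 4*25^3 + 27*23^2 = 62500 + 14283 = 76783
Delta = -16 * (76783) = -1228528
Delta mod 29 = 28

Delta = 28 (mod 29)


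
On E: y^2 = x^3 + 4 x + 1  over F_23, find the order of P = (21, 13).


Compute successive multiples of P until we hit O:
  1P = (21, 13)
  2P = (12, 12)
  3P = (15, 3)
  4P = (0, 22)
  5P = (5, 13)
  6P = (20, 10)
  7P = (14, 8)
  8P = (4, 9)
  ... (continuing to 27P)
  27P = O

ord(P) = 27


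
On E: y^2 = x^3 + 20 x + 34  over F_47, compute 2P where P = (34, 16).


Doubling: s = (3 x1^2 + a) / (2 y1)
s = (3*34^2 + 20) / (2*16) mod 47 = 15
x3 = s^2 - 2 x1 mod 47 = 15^2 - 2*34 = 16
y3 = s (x1 - x3) - y1 mod 47 = 15 * (34 - 16) - 16 = 19

2P = (16, 19)


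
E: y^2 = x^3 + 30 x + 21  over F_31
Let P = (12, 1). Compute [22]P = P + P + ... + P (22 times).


k = 22 = 10110_2 (binary, LSB first: 01101)
Double-and-add from P = (12, 1):
  bit 0 = 0: acc unchanged = O
  bit 1 = 1: acc = O + (17, 22) = (17, 22)
  bit 2 = 1: acc = (17, 22) + (15, 23) = (7, 4)
  bit 3 = 0: acc unchanged = (7, 4)
  bit 4 = 1: acc = (7, 4) + (10, 9) = (3, 13)

22P = (3, 13)


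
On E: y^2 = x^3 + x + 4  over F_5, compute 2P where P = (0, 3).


Doubling: s = (3 x1^2 + a) / (2 y1)
s = (3*0^2 + 1) / (2*3) mod 5 = 1
x3 = s^2 - 2 x1 mod 5 = 1^2 - 2*0 = 1
y3 = s (x1 - x3) - y1 mod 5 = 1 * (0 - 1) - 3 = 1

2P = (1, 1)


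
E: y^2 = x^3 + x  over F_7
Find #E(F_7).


For each x in F_7, count y with y^2 = x^3 + 1 x + 0 mod 7:
  x = 0: RHS = 0, y in [0]  -> 1 point(s)
  x = 1: RHS = 2, y in [3, 4]  -> 2 point(s)
  x = 3: RHS = 2, y in [3, 4]  -> 2 point(s)
  x = 5: RHS = 4, y in [2, 5]  -> 2 point(s)
Affine points: 7. Add the point at infinity: total = 8.

#E(F_7) = 8


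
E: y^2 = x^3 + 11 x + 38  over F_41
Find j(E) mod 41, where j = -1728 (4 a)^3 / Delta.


Delta = -16(4 a^3 + 27 b^2) mod 41 = 21
-1728 * (4 a)^3 = -1728 * (4*11)^3 mod 41 = 2
j = 2 * 21^(-1) mod 41 = 4

j = 4 (mod 41)


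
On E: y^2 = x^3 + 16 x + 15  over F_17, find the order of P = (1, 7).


Compute successive multiples of P until we hit O:
  1P = (1, 7)
  2P = (6, 2)
  3P = (11, 3)
  4P = (14, 5)
  5P = (15, 3)
  6P = (16, 7)
  7P = (0, 10)
  8P = (8, 14)
  ... (continuing to 25P)
  25P = O

ord(P) = 25


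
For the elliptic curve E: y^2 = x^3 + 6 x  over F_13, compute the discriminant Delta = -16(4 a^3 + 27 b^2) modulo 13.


4 a^3 + 27 b^2 = 4*6^3 + 27*0^2 = 864 + 0 = 864
Delta = -16 * (864) = -13824
Delta mod 13 = 8

Delta = 8 (mod 13)


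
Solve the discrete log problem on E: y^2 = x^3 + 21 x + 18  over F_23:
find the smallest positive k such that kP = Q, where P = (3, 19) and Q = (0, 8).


Enumerate multiples of P until we hit Q = (0, 8):
  1P = (3, 19)
  2P = (7, 5)
  3P = (8, 10)
  4P = (18, 8)
  5P = (10, 3)
  6P = (11, 19)
  7P = (9, 4)
  8P = (0, 8)
Match found at i = 8.

k = 8


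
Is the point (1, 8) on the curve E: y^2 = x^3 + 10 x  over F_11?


Check whether y^2 = x^3 + 10 x + 0 (mod 11) for (x, y) = (1, 8).
LHS: y^2 = 8^2 mod 11 = 9
RHS: x^3 + 10 x + 0 = 1^3 + 10*1 + 0 mod 11 = 0
LHS != RHS

No, not on the curve


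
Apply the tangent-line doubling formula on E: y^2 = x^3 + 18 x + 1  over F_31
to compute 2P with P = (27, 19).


Doubling: s = (3 x1^2 + a) / (2 y1)
s = (3*27^2 + 18) / (2*19) mod 31 = 5
x3 = s^2 - 2 x1 mod 31 = 5^2 - 2*27 = 2
y3 = s (x1 - x3) - y1 mod 31 = 5 * (27 - 2) - 19 = 13

2P = (2, 13)


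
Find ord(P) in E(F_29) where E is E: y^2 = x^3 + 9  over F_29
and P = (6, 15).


Compute successive multiples of P until we hit O:
  1P = (6, 15)
  2P = (23, 5)
  3P = (16, 25)
  4P = (8, 12)
  5P = (10, 20)
  6P = (20, 11)
  7P = (9, 19)
  8P = (19, 16)
  ... (continuing to 30P)
  30P = O

ord(P) = 30


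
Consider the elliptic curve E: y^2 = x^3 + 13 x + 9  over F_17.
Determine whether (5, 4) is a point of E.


Check whether y^2 = x^3 + 13 x + 9 (mod 17) for (x, y) = (5, 4).
LHS: y^2 = 4^2 mod 17 = 16
RHS: x^3 + 13 x + 9 = 5^3 + 13*5 + 9 mod 17 = 12
LHS != RHS

No, not on the curve


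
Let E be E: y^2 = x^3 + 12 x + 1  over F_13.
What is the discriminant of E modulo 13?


4 a^3 + 27 b^2 = 4*12^3 + 27*1^2 = 6912 + 27 = 6939
Delta = -16 * (6939) = -111024
Delta mod 13 = 9

Delta = 9 (mod 13)


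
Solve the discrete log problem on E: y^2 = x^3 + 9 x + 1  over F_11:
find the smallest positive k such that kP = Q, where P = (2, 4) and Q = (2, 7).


Enumerate multiples of P until we hit Q = (2, 7):
  1P = (2, 4)
  2P = (1, 0)
  3P = (2, 7)
Match found at i = 3.

k = 3


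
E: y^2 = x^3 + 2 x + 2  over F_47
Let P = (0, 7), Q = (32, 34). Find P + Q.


P != Q, so use the chord formula.
s = (y2 - y1) / (x2 - x1) = (27) / (32) mod 47 = 17
x3 = s^2 - x1 - x2 mod 47 = 17^2 - 0 - 32 = 22
y3 = s (x1 - x3) - y1 mod 47 = 17 * (0 - 22) - 7 = 42

P + Q = (22, 42)


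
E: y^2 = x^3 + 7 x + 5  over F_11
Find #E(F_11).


For each x in F_11, count y with y^2 = x^3 + 7 x + 5 mod 11:
  x = 0: RHS = 5, y in [4, 7]  -> 2 point(s)
  x = 2: RHS = 5, y in [4, 7]  -> 2 point(s)
  x = 3: RHS = 9, y in [3, 8]  -> 2 point(s)
  x = 4: RHS = 9, y in [3, 8]  -> 2 point(s)
  x = 5: RHS = 0, y in [0]  -> 1 point(s)
  x = 7: RHS = 1, y in [1, 10]  -> 2 point(s)
  x = 8: RHS = 1, y in [1, 10]  -> 2 point(s)
  x = 9: RHS = 5, y in [4, 7]  -> 2 point(s)
Affine points: 15. Add the point at infinity: total = 16.

#E(F_11) = 16


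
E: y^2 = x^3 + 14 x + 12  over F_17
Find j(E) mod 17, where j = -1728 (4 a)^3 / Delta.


Delta = -16(4 a^3 + 27 b^2) mod 17 = 6
-1728 * (4 a)^3 = -1728 * (4*14)^3 mod 17 = 2
j = 2 * 6^(-1) mod 17 = 6

j = 6 (mod 17)


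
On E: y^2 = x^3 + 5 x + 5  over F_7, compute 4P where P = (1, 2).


k = 4 = 100_2 (binary, LSB first: 001)
Double-and-add from P = (1, 2):
  bit 0 = 0: acc unchanged = O
  bit 1 = 0: acc unchanged = O
  bit 2 = 1: acc = O + (5, 6) = (5, 6)

4P = (5, 6)


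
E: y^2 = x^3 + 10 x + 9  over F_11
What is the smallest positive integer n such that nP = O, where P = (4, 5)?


Compute successive multiples of P until we hit O:
  1P = (4, 5)
  2P = (1, 8)
  3P = (7, 9)
  4P = (3, 0)
  5P = (7, 2)
  6P = (1, 3)
  7P = (4, 6)
  8P = O

ord(P) = 8


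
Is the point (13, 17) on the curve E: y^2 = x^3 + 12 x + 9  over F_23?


Check whether y^2 = x^3 + 12 x + 9 (mod 23) for (x, y) = (13, 17).
LHS: y^2 = 17^2 mod 23 = 13
RHS: x^3 + 12 x + 9 = 13^3 + 12*13 + 9 mod 23 = 16
LHS != RHS

No, not on the curve


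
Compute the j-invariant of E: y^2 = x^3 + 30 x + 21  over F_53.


Delta = -16(4 a^3 + 27 b^2) mod 53 = 35
-1728 * (4 a)^3 = -1728 * (4*30)^3 mod 53 = 13
j = 13 * 35^(-1) mod 53 = 14

j = 14 (mod 53)


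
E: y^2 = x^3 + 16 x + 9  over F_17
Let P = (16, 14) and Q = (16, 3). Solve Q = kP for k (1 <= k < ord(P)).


Enumerate multiples of P until we hit Q = (16, 3):
  1P = (16, 14)
  2P = (4, 16)
  3P = (6, 7)
  4P = (13, 0)
  5P = (6, 10)
  6P = (4, 1)
  7P = (16, 3)
Match found at i = 7.

k = 7


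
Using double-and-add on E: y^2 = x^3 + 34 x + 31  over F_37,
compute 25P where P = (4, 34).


k = 25 = 11001_2 (binary, LSB first: 10011)
Double-and-add from P = (4, 34):
  bit 0 = 1: acc = O + (4, 34) = (4, 34)
  bit 1 = 0: acc unchanged = (4, 34)
  bit 2 = 0: acc unchanged = (4, 34)
  bit 3 = 1: acc = (4, 34) + (25, 35) = (20, 4)
  bit 4 = 1: acc = (20, 4) + (8, 1) = (16, 34)

25P = (16, 34)


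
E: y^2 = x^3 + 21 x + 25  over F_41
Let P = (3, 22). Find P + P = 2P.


Doubling: s = (3 x1^2 + a) / (2 y1)
s = (3*3^2 + 21) / (2*22) mod 41 = 16
x3 = s^2 - 2 x1 mod 41 = 16^2 - 2*3 = 4
y3 = s (x1 - x3) - y1 mod 41 = 16 * (3 - 4) - 22 = 3

2P = (4, 3)


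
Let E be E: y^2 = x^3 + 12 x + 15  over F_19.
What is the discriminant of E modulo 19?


4 a^3 + 27 b^2 = 4*12^3 + 27*15^2 = 6912 + 6075 = 12987
Delta = -16 * (12987) = -207792
Delta mod 19 = 11

Delta = 11 (mod 19)


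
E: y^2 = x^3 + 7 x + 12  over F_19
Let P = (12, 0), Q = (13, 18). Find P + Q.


P != Q, so use the chord formula.
s = (y2 - y1) / (x2 - x1) = (18) / (1) mod 19 = 18
x3 = s^2 - x1 - x2 mod 19 = 18^2 - 12 - 13 = 14
y3 = s (x1 - x3) - y1 mod 19 = 18 * (12 - 14) - 0 = 2

P + Q = (14, 2)


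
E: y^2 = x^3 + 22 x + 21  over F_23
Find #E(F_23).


For each x in F_23, count y with y^2 = x^3 + 22 x + 21 mod 23:
  x = 2: RHS = 4, y in [2, 21]  -> 2 point(s)
  x = 4: RHS = 12, y in [9, 14]  -> 2 point(s)
  x = 5: RHS = 3, y in [7, 16]  -> 2 point(s)
  x = 6: RHS = 1, y in [1, 22]  -> 2 point(s)
  x = 7: RHS = 12, y in [9, 14]  -> 2 point(s)
  x = 12: RHS = 12, y in [9, 14]  -> 2 point(s)
  x = 15: RHS = 0, y in [0]  -> 1 point(s)
  x = 17: RHS = 18, y in [8, 15]  -> 2 point(s)
  x = 18: RHS = 16, y in [4, 19]  -> 2 point(s)
Affine points: 17. Add the point at infinity: total = 18.

#E(F_23) = 18


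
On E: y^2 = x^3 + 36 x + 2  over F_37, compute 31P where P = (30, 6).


k = 31 = 11111_2 (binary, LSB first: 11111)
Double-and-add from P = (30, 6):
  bit 0 = 1: acc = O + (30, 6) = (30, 6)
  bit 1 = 1: acc = (30, 6) + (13, 22) = (5, 14)
  bit 2 = 1: acc = (5, 14) + (23, 11) = (8, 5)
  bit 3 = 1: acc = (8, 5) + (24, 1) = (12, 33)
  bit 4 = 1: acc = (12, 33) + (25, 5) = (25, 32)

31P = (25, 32)


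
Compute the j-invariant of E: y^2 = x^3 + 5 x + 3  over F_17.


Delta = -16(4 a^3 + 27 b^2) mod 17 = 12
-1728 * (4 a)^3 = -1728 * (4*5)^3 mod 17 = 9
j = 9 * 12^(-1) mod 17 = 5

j = 5 (mod 17)


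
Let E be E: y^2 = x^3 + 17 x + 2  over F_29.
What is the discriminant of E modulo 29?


4 a^3 + 27 b^2 = 4*17^3 + 27*2^2 = 19652 + 108 = 19760
Delta = -16 * (19760) = -316160
Delta mod 29 = 27

Delta = 27 (mod 29)


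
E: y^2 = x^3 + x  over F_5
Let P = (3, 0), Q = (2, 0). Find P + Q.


P != Q, so use the chord formula.
s = (y2 - y1) / (x2 - x1) = (0) / (4) mod 5 = 0
x3 = s^2 - x1 - x2 mod 5 = 0^2 - 3 - 2 = 0
y3 = s (x1 - x3) - y1 mod 5 = 0 * (3 - 0) - 0 = 0

P + Q = (0, 0)


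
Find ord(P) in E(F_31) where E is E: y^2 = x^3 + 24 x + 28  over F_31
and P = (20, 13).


Compute successive multiples of P until we hit O:
  1P = (20, 13)
  2P = (0, 20)
  3P = (5, 5)
  4P = (14, 15)
  5P = (4, 23)
  6P = (4, 8)
  7P = (14, 16)
  8P = (5, 26)
  ... (continuing to 11P)
  11P = O

ord(P) = 11


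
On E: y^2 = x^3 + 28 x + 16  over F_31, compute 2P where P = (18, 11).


Doubling: s = (3 x1^2 + a) / (2 y1)
s = (3*18^2 + 28) / (2*11) mod 31 = 6
x3 = s^2 - 2 x1 mod 31 = 6^2 - 2*18 = 0
y3 = s (x1 - x3) - y1 mod 31 = 6 * (18 - 0) - 11 = 4

2P = (0, 4)


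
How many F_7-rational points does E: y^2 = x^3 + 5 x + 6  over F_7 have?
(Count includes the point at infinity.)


For each x in F_7, count y with y^2 = x^3 + 5 x + 6 mod 7:
  x = 5: RHS = 2, y in [3, 4]  -> 2 point(s)
  x = 6: RHS = 0, y in [0]  -> 1 point(s)
Affine points: 3. Add the point at infinity: total = 4.

#E(F_7) = 4


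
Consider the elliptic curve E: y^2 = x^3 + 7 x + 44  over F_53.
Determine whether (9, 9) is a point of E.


Check whether y^2 = x^3 + 7 x + 44 (mod 53) for (x, y) = (9, 9).
LHS: y^2 = 9^2 mod 53 = 28
RHS: x^3 + 7 x + 44 = 9^3 + 7*9 + 44 mod 53 = 41
LHS != RHS

No, not on the curve


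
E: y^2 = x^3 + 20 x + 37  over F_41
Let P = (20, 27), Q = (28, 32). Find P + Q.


P != Q, so use the chord formula.
s = (y2 - y1) / (x2 - x1) = (5) / (8) mod 41 = 16
x3 = s^2 - x1 - x2 mod 41 = 16^2 - 20 - 28 = 3
y3 = s (x1 - x3) - y1 mod 41 = 16 * (20 - 3) - 27 = 40

P + Q = (3, 40)


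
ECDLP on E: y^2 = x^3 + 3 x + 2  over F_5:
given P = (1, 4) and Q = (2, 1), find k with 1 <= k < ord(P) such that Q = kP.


Enumerate multiples of P until we hit Q = (2, 1):
  1P = (1, 4)
  2P = (2, 4)
  3P = (2, 1)
Match found at i = 3.

k = 3


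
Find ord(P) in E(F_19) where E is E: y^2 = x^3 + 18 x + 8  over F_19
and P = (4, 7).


Compute successive multiples of P until we hit O:
  1P = (4, 7)
  2P = (15, 9)
  3P = (6, 3)
  4P = (13, 11)
  5P = (9, 14)
  6P = (11, 6)
  7P = (11, 13)
  8P = (9, 5)
  ... (continuing to 13P)
  13P = O

ord(P) = 13


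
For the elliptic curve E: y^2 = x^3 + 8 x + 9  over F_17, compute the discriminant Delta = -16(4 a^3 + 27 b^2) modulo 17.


4 a^3 + 27 b^2 = 4*8^3 + 27*9^2 = 2048 + 2187 = 4235
Delta = -16 * (4235) = -67760
Delta mod 17 = 2

Delta = 2 (mod 17)


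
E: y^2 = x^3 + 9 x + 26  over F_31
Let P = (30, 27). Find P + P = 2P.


Doubling: s = (3 x1^2 + a) / (2 y1)
s = (3*30^2 + 9) / (2*27) mod 31 = 14
x3 = s^2 - 2 x1 mod 31 = 14^2 - 2*30 = 12
y3 = s (x1 - x3) - y1 mod 31 = 14 * (30 - 12) - 27 = 8

2P = (12, 8)


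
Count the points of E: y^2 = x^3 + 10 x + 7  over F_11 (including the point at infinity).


For each x in F_11, count y with y^2 = x^3 + 10 x + 7 mod 11:
  x = 3: RHS = 9, y in [3, 8]  -> 2 point(s)
  x = 4: RHS = 1, y in [1, 10]  -> 2 point(s)
  x = 8: RHS = 5, y in [4, 7]  -> 2 point(s)
  x = 9: RHS = 1, y in [1, 10]  -> 2 point(s)
Affine points: 8. Add the point at infinity: total = 9.

#E(F_11) = 9


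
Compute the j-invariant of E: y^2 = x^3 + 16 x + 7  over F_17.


Delta = -16(4 a^3 + 27 b^2) mod 17 = 10
-1728 * (4 a)^3 = -1728 * (4*16)^3 mod 17 = 7
j = 7 * 10^(-1) mod 17 = 16

j = 16 (mod 17)


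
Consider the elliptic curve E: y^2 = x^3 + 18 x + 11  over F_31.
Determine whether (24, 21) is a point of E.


Check whether y^2 = x^3 + 18 x + 11 (mod 31) for (x, y) = (24, 21).
LHS: y^2 = 21^2 mod 31 = 7
RHS: x^3 + 18 x + 11 = 24^3 + 18*24 + 11 mod 31 = 7
LHS = RHS

Yes, on the curve


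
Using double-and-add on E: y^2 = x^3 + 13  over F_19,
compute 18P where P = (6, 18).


k = 18 = 10010_2 (binary, LSB first: 01001)
Double-and-add from P = (6, 18):
  bit 0 = 0: acc unchanged = O
  bit 1 = 1: acc = O + (16, 9) = (16, 9)
  bit 2 = 0: acc unchanged = (16, 9)
  bit 3 = 0: acc unchanged = (16, 9)
  bit 4 = 1: acc = (16, 9) + (17, 10) = (6, 1)

18P = (6, 1)


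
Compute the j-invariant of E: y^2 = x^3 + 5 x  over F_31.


Delta = -16(4 a^3 + 27 b^2) mod 31 = 29
-1728 * (4 a)^3 = -1728 * (4*5)^3 mod 31 = 16
j = 16 * 29^(-1) mod 31 = 23

j = 23 (mod 31)


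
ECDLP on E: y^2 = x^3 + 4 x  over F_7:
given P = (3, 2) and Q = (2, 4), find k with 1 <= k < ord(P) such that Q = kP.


Enumerate multiples of P until we hit Q = (2, 4):
  1P = (3, 2)
  2P = (2, 4)
Match found at i = 2.

k = 2


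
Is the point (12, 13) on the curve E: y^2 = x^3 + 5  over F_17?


Check whether y^2 = x^3 + 0 x + 5 (mod 17) for (x, y) = (12, 13).
LHS: y^2 = 13^2 mod 17 = 16
RHS: x^3 + 0 x + 5 = 12^3 + 0*12 + 5 mod 17 = 16
LHS = RHS

Yes, on the curve


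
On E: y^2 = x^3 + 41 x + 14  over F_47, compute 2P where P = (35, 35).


Doubling: s = (3 x1^2 + a) / (2 y1)
s = (3*35^2 + 41) / (2*35) mod 47 = 41
x3 = s^2 - 2 x1 mod 47 = 41^2 - 2*35 = 13
y3 = s (x1 - x3) - y1 mod 47 = 41 * (35 - 13) - 35 = 21

2P = (13, 21)


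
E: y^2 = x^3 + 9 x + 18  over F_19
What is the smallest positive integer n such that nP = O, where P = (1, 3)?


Compute successive multiples of P until we hit O:
  1P = (1, 3)
  2P = (2, 14)
  3P = (4, 2)
  4P = (12, 7)
  5P = (11, 2)
  6P = (11, 17)
  7P = (12, 12)
  8P = (4, 17)
  ... (continuing to 11P)
  11P = O

ord(P) = 11


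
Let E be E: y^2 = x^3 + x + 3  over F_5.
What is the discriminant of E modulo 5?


4 a^3 + 27 b^2 = 4*1^3 + 27*3^2 = 4 + 243 = 247
Delta = -16 * (247) = -3952
Delta mod 5 = 3

Delta = 3 (mod 5)


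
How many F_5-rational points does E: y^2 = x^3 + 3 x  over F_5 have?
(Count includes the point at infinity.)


For each x in F_5, count y with y^2 = x^3 + 3 x + 0 mod 5:
  x = 0: RHS = 0, y in [0]  -> 1 point(s)
  x = 1: RHS = 4, y in [2, 3]  -> 2 point(s)
  x = 2: RHS = 4, y in [2, 3]  -> 2 point(s)
  x = 3: RHS = 1, y in [1, 4]  -> 2 point(s)
  x = 4: RHS = 1, y in [1, 4]  -> 2 point(s)
Affine points: 9. Add the point at infinity: total = 10.

#E(F_5) = 10


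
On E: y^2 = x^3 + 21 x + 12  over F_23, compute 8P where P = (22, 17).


k = 8 = 1000_2 (binary, LSB first: 0001)
Double-and-add from P = (22, 17):
  bit 0 = 0: acc unchanged = O
  bit 1 = 0: acc unchanged = O
  bit 2 = 0: acc unchanged = O
  bit 3 = 1: acc = O + (8, 5) = (8, 5)

8P = (8, 5)


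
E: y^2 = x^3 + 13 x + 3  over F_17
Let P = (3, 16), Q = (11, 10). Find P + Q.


P != Q, so use the chord formula.
s = (y2 - y1) / (x2 - x1) = (11) / (8) mod 17 = 12
x3 = s^2 - x1 - x2 mod 17 = 12^2 - 3 - 11 = 11
y3 = s (x1 - x3) - y1 mod 17 = 12 * (3 - 11) - 16 = 7

P + Q = (11, 7)


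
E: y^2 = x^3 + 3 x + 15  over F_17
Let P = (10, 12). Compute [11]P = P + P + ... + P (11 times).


k = 11 = 1011_2 (binary, LSB first: 1101)
Double-and-add from P = (10, 12):
  bit 0 = 1: acc = O + (10, 12) = (10, 12)
  bit 1 = 1: acc = (10, 12) + (1, 6) = (14, 8)
  bit 2 = 0: acc unchanged = (14, 8)
  bit 3 = 1: acc = (14, 8) + (3, 0) = (15, 16)

11P = (15, 16)


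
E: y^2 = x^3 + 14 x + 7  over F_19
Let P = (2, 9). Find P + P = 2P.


Doubling: s = (3 x1^2 + a) / (2 y1)
s = (3*2^2 + 14) / (2*9) mod 19 = 12
x3 = s^2 - 2 x1 mod 19 = 12^2 - 2*2 = 7
y3 = s (x1 - x3) - y1 mod 19 = 12 * (2 - 7) - 9 = 7

2P = (7, 7)


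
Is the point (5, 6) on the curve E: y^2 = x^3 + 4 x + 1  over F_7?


Check whether y^2 = x^3 + 4 x + 1 (mod 7) for (x, y) = (5, 6).
LHS: y^2 = 6^2 mod 7 = 1
RHS: x^3 + 4 x + 1 = 5^3 + 4*5 + 1 mod 7 = 6
LHS != RHS

No, not on the curve


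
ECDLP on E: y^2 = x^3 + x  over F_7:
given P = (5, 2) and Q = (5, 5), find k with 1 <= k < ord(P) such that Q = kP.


Enumerate multiples of P until we hit Q = (5, 5):
  1P = (5, 2)
  2P = (1, 4)
  3P = (3, 4)
  4P = (0, 0)
  5P = (3, 3)
  6P = (1, 3)
  7P = (5, 5)
Match found at i = 7.

k = 7


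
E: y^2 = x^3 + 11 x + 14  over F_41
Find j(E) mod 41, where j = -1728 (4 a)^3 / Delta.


Delta = -16(4 a^3 + 27 b^2) mod 41 = 7
-1728 * (4 a)^3 = -1728 * (4*11)^3 mod 41 = 2
j = 2 * 7^(-1) mod 41 = 12

j = 12 (mod 41)


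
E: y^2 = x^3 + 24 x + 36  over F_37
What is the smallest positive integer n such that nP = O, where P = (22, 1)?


Compute successive multiples of P until we hit O:
  1P = (22, 1)
  2P = (34, 23)
  3P = (8, 0)
  4P = (34, 14)
  5P = (22, 36)
  6P = O

ord(P) = 6


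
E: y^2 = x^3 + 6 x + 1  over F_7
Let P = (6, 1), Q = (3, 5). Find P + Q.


P != Q, so use the chord formula.
s = (y2 - y1) / (x2 - x1) = (4) / (4) mod 7 = 1
x3 = s^2 - x1 - x2 mod 7 = 1^2 - 6 - 3 = 6
y3 = s (x1 - x3) - y1 mod 7 = 1 * (6 - 6) - 1 = 6

P + Q = (6, 6)


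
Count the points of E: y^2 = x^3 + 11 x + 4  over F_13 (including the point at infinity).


For each x in F_13, count y with y^2 = x^3 + 11 x + 4 mod 13:
  x = 0: RHS = 4, y in [2, 11]  -> 2 point(s)
  x = 1: RHS = 3, y in [4, 9]  -> 2 point(s)
  x = 3: RHS = 12, y in [5, 8]  -> 2 point(s)
  x = 6: RHS = 0, y in [0]  -> 1 point(s)
  x = 9: RHS = 0, y in [0]  -> 1 point(s)
  x = 10: RHS = 9, y in [3, 10]  -> 2 point(s)
  x = 11: RHS = 0, y in [0]  -> 1 point(s)
Affine points: 11. Add the point at infinity: total = 12.

#E(F_13) = 12


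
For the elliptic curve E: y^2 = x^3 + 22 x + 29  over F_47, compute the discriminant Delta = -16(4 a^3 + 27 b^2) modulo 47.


4 a^3 + 27 b^2 = 4*22^3 + 27*29^2 = 42592 + 22707 = 65299
Delta = -16 * (65299) = -1044784
Delta mod 47 = 26

Delta = 26 (mod 47)


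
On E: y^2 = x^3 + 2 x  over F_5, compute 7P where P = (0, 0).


k = 7 = 111_2 (binary, LSB first: 111)
Double-and-add from P = (0, 0):
  bit 0 = 1: acc = O + (0, 0) = (0, 0)
  bit 1 = 1: acc = (0, 0) + O = (0, 0)
  bit 2 = 1: acc = (0, 0) + O = (0, 0)

7P = (0, 0)


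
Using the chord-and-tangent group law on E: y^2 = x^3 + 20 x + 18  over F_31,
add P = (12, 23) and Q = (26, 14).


P != Q, so use the chord formula.
s = (y2 - y1) / (x2 - x1) = (22) / (14) mod 31 = 6
x3 = s^2 - x1 - x2 mod 31 = 6^2 - 12 - 26 = 29
y3 = s (x1 - x3) - y1 mod 31 = 6 * (12 - 29) - 23 = 30

P + Q = (29, 30)


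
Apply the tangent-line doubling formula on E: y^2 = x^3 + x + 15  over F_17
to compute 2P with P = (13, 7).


Doubling: s = (3 x1^2 + a) / (2 y1)
s = (3*13^2 + 1) / (2*7) mod 17 = 12
x3 = s^2 - 2 x1 mod 17 = 12^2 - 2*13 = 16
y3 = s (x1 - x3) - y1 mod 17 = 12 * (13 - 16) - 7 = 8

2P = (16, 8)


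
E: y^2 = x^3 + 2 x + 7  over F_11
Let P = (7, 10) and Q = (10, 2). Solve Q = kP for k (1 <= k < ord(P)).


Enumerate multiples of P until we hit Q = (10, 2):
  1P = (7, 10)
  2P = (6, 9)
  3P = (10, 9)
  4P = (10, 2)
Match found at i = 4.

k = 4


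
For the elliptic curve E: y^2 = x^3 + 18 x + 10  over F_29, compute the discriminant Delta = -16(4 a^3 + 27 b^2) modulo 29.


4 a^3 + 27 b^2 = 4*18^3 + 27*10^2 = 23328 + 2700 = 26028
Delta = -16 * (26028) = -416448
Delta mod 29 = 21

Delta = 21 (mod 29)


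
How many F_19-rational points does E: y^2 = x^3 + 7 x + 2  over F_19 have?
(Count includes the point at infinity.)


For each x in F_19, count y with y^2 = x^3 + 7 x + 2 mod 19:
  x = 2: RHS = 5, y in [9, 10]  -> 2 point(s)
  x = 8: RHS = 0, y in [0]  -> 1 point(s)
  x = 11: RHS = 4, y in [2, 17]  -> 2 point(s)
  x = 12: RHS = 9, y in [3, 16]  -> 2 point(s)
  x = 15: RHS = 5, y in [9, 10]  -> 2 point(s)
  x = 16: RHS = 11, y in [7, 12]  -> 2 point(s)
Affine points: 11. Add the point at infinity: total = 12.

#E(F_19) = 12


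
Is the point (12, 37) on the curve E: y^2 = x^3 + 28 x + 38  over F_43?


Check whether y^2 = x^3 + 28 x + 38 (mod 43) for (x, y) = (12, 37).
LHS: y^2 = 37^2 mod 43 = 36
RHS: x^3 + 28 x + 38 = 12^3 + 28*12 + 38 mod 43 = 38
LHS != RHS

No, not on the curve


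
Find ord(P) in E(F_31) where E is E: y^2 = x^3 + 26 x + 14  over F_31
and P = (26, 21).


Compute successive multiples of P until we hit O:
  1P = (26, 21)
  2P = (30, 24)
  3P = (24, 27)
  4P = (21, 26)
  5P = (16, 0)
  6P = (21, 5)
  7P = (24, 4)
  8P = (30, 7)
  ... (continuing to 10P)
  10P = O

ord(P) = 10


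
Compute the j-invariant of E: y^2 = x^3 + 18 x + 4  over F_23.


Delta = -16(4 a^3 + 27 b^2) mod 23 = 7
-1728 * (4 a)^3 = -1728 * (4*18)^3 mod 23 = 11
j = 11 * 7^(-1) mod 23 = 18

j = 18 (mod 23)


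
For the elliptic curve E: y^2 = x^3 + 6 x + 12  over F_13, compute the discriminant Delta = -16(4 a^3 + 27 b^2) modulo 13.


4 a^3 + 27 b^2 = 4*6^3 + 27*12^2 = 864 + 3888 = 4752
Delta = -16 * (4752) = -76032
Delta mod 13 = 5

Delta = 5 (mod 13)


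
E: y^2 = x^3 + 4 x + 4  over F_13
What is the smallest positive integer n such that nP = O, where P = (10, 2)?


Compute successive multiples of P until we hit O:
  1P = (10, 2)
  2P = (10, 11)
  3P = O

ord(P) = 3


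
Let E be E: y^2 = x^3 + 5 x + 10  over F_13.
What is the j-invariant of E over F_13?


Delta = -16(4 a^3 + 27 b^2) mod 13 = 7
-1728 * (4 a)^3 = -1728 * (4*5)^3 mod 13 = 5
j = 5 * 7^(-1) mod 13 = 10

j = 10 (mod 13)
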